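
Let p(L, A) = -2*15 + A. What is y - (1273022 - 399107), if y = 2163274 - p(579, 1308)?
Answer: 1288081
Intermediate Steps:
p(L, A) = -30 + A
y = 2161996 (y = 2163274 - (-30 + 1308) = 2163274 - 1*1278 = 2163274 - 1278 = 2161996)
y - (1273022 - 399107) = 2161996 - (1273022 - 399107) = 2161996 - 1*873915 = 2161996 - 873915 = 1288081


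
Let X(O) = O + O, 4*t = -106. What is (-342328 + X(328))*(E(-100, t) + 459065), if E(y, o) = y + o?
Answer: -156806435172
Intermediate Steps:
t = -53/2 (t = (¼)*(-106) = -53/2 ≈ -26.500)
E(y, o) = o + y
X(O) = 2*O
(-342328 + X(328))*(E(-100, t) + 459065) = (-342328 + 2*328)*((-53/2 - 100) + 459065) = (-342328 + 656)*(-253/2 + 459065) = -341672*917877/2 = -156806435172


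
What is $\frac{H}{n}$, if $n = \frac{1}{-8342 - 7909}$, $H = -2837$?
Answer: $46104087$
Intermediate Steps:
$n = - \frac{1}{16251}$ ($n = \frac{1}{-16251} = - \frac{1}{16251} \approx -6.1535 \cdot 10^{-5}$)
$\frac{H}{n} = - \frac{2837}{- \frac{1}{16251}} = \left(-2837\right) \left(-16251\right) = 46104087$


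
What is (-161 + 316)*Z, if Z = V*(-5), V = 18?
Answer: -13950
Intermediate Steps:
Z = -90 (Z = 18*(-5) = -90)
(-161 + 316)*Z = (-161 + 316)*(-90) = 155*(-90) = -13950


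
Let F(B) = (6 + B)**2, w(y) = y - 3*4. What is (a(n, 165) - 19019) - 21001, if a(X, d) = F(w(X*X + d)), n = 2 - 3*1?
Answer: -14420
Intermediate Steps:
n = -1 (n = 2 - 3 = -1)
w(y) = -12 + y (w(y) = y - 12 = -12 + y)
a(X, d) = (-6 + d + X**2)**2 (a(X, d) = (6 + (-12 + (X*X + d)))**2 = (6 + (-12 + (X**2 + d)))**2 = (6 + (-12 + (d + X**2)))**2 = (6 + (-12 + d + X**2))**2 = (-6 + d + X**2)**2)
(a(n, 165) - 19019) - 21001 = ((-6 + 165 + (-1)**2)**2 - 19019) - 21001 = ((-6 + 165 + 1)**2 - 19019) - 21001 = (160**2 - 19019) - 21001 = (25600 - 19019) - 21001 = 6581 - 21001 = -14420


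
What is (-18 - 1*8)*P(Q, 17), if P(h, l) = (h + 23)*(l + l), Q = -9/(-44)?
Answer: -225641/11 ≈ -20513.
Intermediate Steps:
Q = 9/44 (Q = -9*(-1/44) = 9/44 ≈ 0.20455)
P(h, l) = 2*l*(23 + h) (P(h, l) = (23 + h)*(2*l) = 2*l*(23 + h))
(-18 - 1*8)*P(Q, 17) = (-18 - 1*8)*(2*17*(23 + 9/44)) = (-18 - 8)*(2*17*(1021/44)) = -26*17357/22 = -225641/11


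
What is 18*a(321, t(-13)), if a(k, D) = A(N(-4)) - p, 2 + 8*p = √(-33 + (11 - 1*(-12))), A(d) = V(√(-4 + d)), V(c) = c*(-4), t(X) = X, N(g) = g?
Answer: 9/2 - 144*I*√2 - 9*I*√10/4 ≈ 4.5 - 210.76*I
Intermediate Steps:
V(c) = -4*c
A(d) = -4*√(-4 + d)
p = -¼ + I*√10/8 (p = -¼ + √(-33 + (11 - 1*(-12)))/8 = -¼ + √(-33 + (11 + 12))/8 = -¼ + √(-33 + 23)/8 = -¼ + √(-10)/8 = -¼ + (I*√10)/8 = -¼ + I*√10/8 ≈ -0.25 + 0.39528*I)
a(k, D) = ¼ - 8*I*√2 - I*√10/8 (a(k, D) = -4*√(-4 - 4) - (-¼ + I*√10/8) = -8*I*√2 + (¼ - I*√10/8) = ¼ - 8*I*√2 - I*√10/8)
18*a(321, t(-13)) = 18*(¼ - 8*I*√2 - I*√10/8) = 9/2 - 144*I*√2 - 9*I*√10/4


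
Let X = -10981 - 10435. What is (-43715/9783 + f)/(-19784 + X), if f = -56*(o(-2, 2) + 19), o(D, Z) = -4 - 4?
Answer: 6070043/403059600 ≈ 0.015060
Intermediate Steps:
o(D, Z) = -8
f = -616 (f = -56*(-8 + 19) = -56*11 = -616)
X = -21416
(-43715/9783 + f)/(-19784 + X) = (-43715/9783 - 616)/(-19784 - 21416) = (-43715*1/9783 - 616)/(-41200) = (-43715/9783 - 616)*(-1/41200) = -6070043/9783*(-1/41200) = 6070043/403059600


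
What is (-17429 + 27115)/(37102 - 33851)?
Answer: 9686/3251 ≈ 2.9794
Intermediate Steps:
(-17429 + 27115)/(37102 - 33851) = 9686/3251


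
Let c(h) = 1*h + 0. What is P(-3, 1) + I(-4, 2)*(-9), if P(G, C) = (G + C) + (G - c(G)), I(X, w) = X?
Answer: 34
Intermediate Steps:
c(h) = h (c(h) = h + 0 = h)
P(G, C) = C + G (P(G, C) = (G + C) + (G - G) = (C + G) + 0 = C + G)
P(-3, 1) + I(-4, 2)*(-9) = (1 - 3) - 4*(-9) = -2 + 36 = 34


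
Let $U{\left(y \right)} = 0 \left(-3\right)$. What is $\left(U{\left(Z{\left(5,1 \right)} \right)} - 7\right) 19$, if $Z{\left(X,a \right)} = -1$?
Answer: $-133$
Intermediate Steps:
$U{\left(y \right)} = 0$
$\left(U{\left(Z{\left(5,1 \right)} \right)} - 7\right) 19 = \left(0 - 7\right) 19 = \left(-7\right) 19 = -133$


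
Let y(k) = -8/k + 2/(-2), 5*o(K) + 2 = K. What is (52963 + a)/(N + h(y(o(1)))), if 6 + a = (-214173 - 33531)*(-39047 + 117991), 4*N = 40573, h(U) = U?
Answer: -78218766476/40729 ≈ -1.9205e+6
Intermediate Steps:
o(K) = -⅖ + K/5
y(k) = -1 - 8/k (y(k) = -8/k + 2*(-½) = -8/k - 1 = -1 - 8/k)
N = 40573/4 (N = (¼)*40573 = 40573/4 ≈ 10143.)
a = -19554744582 (a = -6 + (-214173 - 33531)*(-39047 + 117991) = -6 - 247704*78944 = -6 - 19554744576 = -19554744582)
(52963 + a)/(N + h(y(o(1)))) = (52963 - 19554744582)/(40573/4 + (-8 - (-⅖ + (⅕)*1))/(-⅖ + (⅕)*1)) = -19554691619/(40573/4 + (-8 - (-⅖ + ⅕))/(-⅖ + ⅕)) = -19554691619/(40573/4 + (-8 - 1*(-⅕))/(-⅕)) = -19554691619/(40573/4 - 5*(-8 + ⅕)) = -19554691619/(40573/4 - 5*(-39/5)) = -19554691619/(40573/4 + 39) = -19554691619/40729/4 = -19554691619*4/40729 = -78218766476/40729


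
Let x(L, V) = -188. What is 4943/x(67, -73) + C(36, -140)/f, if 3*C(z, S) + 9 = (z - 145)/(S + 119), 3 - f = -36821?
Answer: -1433417507/54517932 ≈ -26.293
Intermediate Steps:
f = 36824 (f = 3 - 1*(-36821) = 3 + 36821 = 36824)
C(z, S) = -3 + (-145 + z)/(3*(119 + S)) (C(z, S) = -3 + ((z - 145)/(S + 119))/3 = -3 + ((-145 + z)/(119 + S))/3 = -3 + (-145 + z)/(3*(119 + S)))
4943/x(67, -73) + C(36, -140)/f = 4943/(-188) + ((-1216 + 36 - 9*(-140))/(3*(119 - 140)))/36824 = 4943*(-1/188) + ((⅓)*(-1216 + 36 + 1260)/(-21))*(1/36824) = -4943/188 + ((⅓)*(-1/21)*80)*(1/36824) = -4943/188 - 80/63*1/36824 = -4943/188 - 10/289989 = -1433417507/54517932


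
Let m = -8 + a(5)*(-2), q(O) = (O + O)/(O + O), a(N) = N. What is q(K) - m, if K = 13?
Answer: 19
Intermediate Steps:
q(O) = 1 (q(O) = (2*O)/((2*O)) = (2*O)*(1/(2*O)) = 1)
m = -18 (m = -8 + 5*(-2) = -8 - 10 = -18)
q(K) - m = 1 - 1*(-18) = 1 + 18 = 19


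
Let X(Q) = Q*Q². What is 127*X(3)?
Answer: 3429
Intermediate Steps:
X(Q) = Q³
127*X(3) = 127*3³ = 127*27 = 3429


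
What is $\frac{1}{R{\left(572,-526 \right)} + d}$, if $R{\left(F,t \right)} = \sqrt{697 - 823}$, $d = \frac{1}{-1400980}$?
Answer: $- \frac{1400980}{247305865010401} - \frac{5888234881200 i \sqrt{14}}{247305865010401} \approx -5.665 \cdot 10^{-9} - 0.089087 i$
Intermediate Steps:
$d = - \frac{1}{1400980} \approx -7.1379 \cdot 10^{-7}$
$R{\left(F,t \right)} = 3 i \sqrt{14}$ ($R{\left(F,t \right)} = \sqrt{-126} = 3 i \sqrt{14}$)
$\frac{1}{R{\left(572,-526 \right)} + d} = \frac{1}{3 i \sqrt{14} - \frac{1}{1400980}} = \frac{1}{- \frac{1}{1400980} + 3 i \sqrt{14}}$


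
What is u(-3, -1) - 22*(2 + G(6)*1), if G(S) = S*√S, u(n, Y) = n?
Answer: -47 - 132*√6 ≈ -370.33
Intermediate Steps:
G(S) = S^(3/2)
u(-3, -1) - 22*(2 + G(6)*1) = -3 - 22*(2 + 6^(3/2)*1) = -3 - 22*(2 + (6*√6)*1) = -3 - 22*(2 + 6*√6) = -3 + (-44 - 132*√6) = -47 - 132*√6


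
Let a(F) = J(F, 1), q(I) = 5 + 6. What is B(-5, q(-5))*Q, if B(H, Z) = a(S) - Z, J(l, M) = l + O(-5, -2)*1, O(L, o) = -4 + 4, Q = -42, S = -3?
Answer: 588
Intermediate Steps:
O(L, o) = 0
q(I) = 11
J(l, M) = l (J(l, M) = l + 0*1 = l + 0 = l)
a(F) = F
B(H, Z) = -3 - Z
B(-5, q(-5))*Q = (-3 - 1*11)*(-42) = (-3 - 11)*(-42) = -14*(-42) = 588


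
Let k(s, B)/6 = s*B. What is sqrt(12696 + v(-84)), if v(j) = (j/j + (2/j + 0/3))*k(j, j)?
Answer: 2*sqrt(13506) ≈ 232.43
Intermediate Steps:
k(s, B) = 6*B*s (k(s, B) = 6*(s*B) = 6*(B*s) = 6*B*s)
v(j) = 6*j**2*(1 + 2/j) (v(j) = (j/j + (2/j + 0/3))*(6*j*j) = (1 + (2/j + 0*(1/3)))*(6*j**2) = (1 + (2/j + 0))*(6*j**2) = (1 + 2/j)*(6*j**2) = 6*j**2*(1 + 2/j))
sqrt(12696 + v(-84)) = sqrt(12696 + 6*(-84)*(2 - 84)) = sqrt(12696 + 6*(-84)*(-82)) = sqrt(12696 + 41328) = sqrt(54024) = 2*sqrt(13506)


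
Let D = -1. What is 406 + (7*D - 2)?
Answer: 397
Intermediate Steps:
406 + (7*D - 2) = 406 + (7*(-1) - 2) = 406 + (-7 - 2) = 406 - 9 = 397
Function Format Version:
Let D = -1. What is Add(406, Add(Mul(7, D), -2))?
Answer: 397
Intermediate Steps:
Add(406, Add(Mul(7, D), -2)) = Add(406, Add(Mul(7, -1), -2)) = Add(406, Add(-7, -2)) = Add(406, -9) = 397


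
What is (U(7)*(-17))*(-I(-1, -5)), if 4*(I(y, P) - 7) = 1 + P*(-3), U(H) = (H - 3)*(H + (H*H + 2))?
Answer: 43384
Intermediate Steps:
U(H) = (-3 + H)*(2 + H + H**2) (U(H) = (-3 + H)*(H + (H**2 + 2)) = (-3 + H)*(H + (2 + H**2)) = (-3 + H)*(2 + H + H**2))
I(y, P) = 29/4 - 3*P/4 (I(y, P) = 7 + (1 + P*(-3))/4 = 7 + (1 - 3*P)/4 = 7 + (1/4 - 3*P/4) = 29/4 - 3*P/4)
(U(7)*(-17))*(-I(-1, -5)) = ((-6 + 7**3 - 1*7 - 2*7**2)*(-17))*(-(29/4 - 3/4*(-5))) = ((-6 + 343 - 7 - 2*49)*(-17))*(-(29/4 + 15/4)) = ((-6 + 343 - 7 - 98)*(-17))*(-1*11) = (232*(-17))*(-11) = -3944*(-11) = 43384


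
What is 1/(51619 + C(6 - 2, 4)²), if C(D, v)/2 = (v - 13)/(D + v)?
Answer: 16/825985 ≈ 1.9371e-5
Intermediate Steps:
C(D, v) = 2*(-13 + v)/(D + v) (C(D, v) = 2*((v - 13)/(D + v)) = 2*((-13 + v)/(D + v)) = 2*(-13 + v)/(D + v))
1/(51619 + C(6 - 2, 4)²) = 1/(51619 + (2*(-13 + 4)/((6 - 2) + 4))²) = 1/(51619 + (2*(-9)/(4 + 4))²) = 1/(51619 + (2*(-9)/8)²) = 1/(51619 + (2*(⅛)*(-9))²) = 1/(51619 + (-9/4)²) = 1/(51619 + 81/16) = 1/(825985/16) = 16/825985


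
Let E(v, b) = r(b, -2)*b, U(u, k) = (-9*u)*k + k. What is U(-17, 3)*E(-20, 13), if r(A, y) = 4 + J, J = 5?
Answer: 54054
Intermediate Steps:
r(A, y) = 9 (r(A, y) = 4 + 5 = 9)
U(u, k) = k - 9*k*u (U(u, k) = -9*k*u + k = k - 9*k*u)
E(v, b) = 9*b
U(-17, 3)*E(-20, 13) = (3*(1 - 9*(-17)))*(9*13) = (3*(1 + 153))*117 = (3*154)*117 = 462*117 = 54054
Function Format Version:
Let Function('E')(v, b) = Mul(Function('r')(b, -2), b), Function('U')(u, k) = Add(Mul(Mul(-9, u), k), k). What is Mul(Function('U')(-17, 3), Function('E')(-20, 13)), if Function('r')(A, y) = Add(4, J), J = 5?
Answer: 54054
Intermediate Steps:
Function('r')(A, y) = 9 (Function('r')(A, y) = Add(4, 5) = 9)
Function('U')(u, k) = Add(k, Mul(-9, k, u)) (Function('U')(u, k) = Add(Mul(-9, k, u), k) = Add(k, Mul(-9, k, u)))
Function('E')(v, b) = Mul(9, b)
Mul(Function('U')(-17, 3), Function('E')(-20, 13)) = Mul(Mul(3, Add(1, Mul(-9, -17))), Mul(9, 13)) = Mul(Mul(3, Add(1, 153)), 117) = Mul(Mul(3, 154), 117) = Mul(462, 117) = 54054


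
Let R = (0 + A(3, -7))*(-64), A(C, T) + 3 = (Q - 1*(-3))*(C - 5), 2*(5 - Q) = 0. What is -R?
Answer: -1216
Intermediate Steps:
Q = 5 (Q = 5 - 1/2*0 = 5 + 0 = 5)
A(C, T) = -43 + 8*C (A(C, T) = -3 + (5 - 1*(-3))*(C - 5) = -3 + (5 + 3)*(-5 + C) = -3 + 8*(-5 + C) = -3 + (-40 + 8*C) = -43 + 8*C)
R = 1216 (R = (0 + (-43 + 8*3))*(-64) = (0 + (-43 + 24))*(-64) = (0 - 19)*(-64) = -19*(-64) = 1216)
-R = -1*1216 = -1216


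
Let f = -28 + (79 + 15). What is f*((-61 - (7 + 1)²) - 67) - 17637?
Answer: -30309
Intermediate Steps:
f = 66 (f = -28 + 94 = 66)
f*((-61 - (7 + 1)²) - 67) - 17637 = 66*((-61 - (7 + 1)²) - 67) - 17637 = 66*((-61 - 1*8²) - 67) - 17637 = 66*((-61 - 1*64) - 67) - 17637 = 66*((-61 - 64) - 67) - 17637 = 66*(-125 - 67) - 17637 = 66*(-192) - 17637 = -12672 - 17637 = -30309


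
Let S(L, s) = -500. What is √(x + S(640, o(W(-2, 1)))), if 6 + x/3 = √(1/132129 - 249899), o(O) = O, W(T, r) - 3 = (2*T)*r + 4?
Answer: √(-111645452198 + 14681*I*√484750543864570)/14681 ≈ 23.115 + 32.439*I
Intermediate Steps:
W(T, r) = 7 + 2*T*r (W(T, r) = 3 + ((2*T)*r + 4) = 3 + (2*T*r + 4) = 3 + (4 + 2*T*r) = 7 + 2*T*r)
x = -18 + I*√484750543864570/14681 (x = -18 + 3*√(1/132129 - 249899) = -18 + 3*√(-33018904970/132129) = -18 + 3*(I*√484750543864570/44043) = -18 + I*√484750543864570/14681 ≈ -18.0 + 1499.7*I)
√(x + S(640, o(W(-2, 1)))) = √((-18 + I*√484750543864570/14681) - 500) = √(-518 + I*√484750543864570/14681)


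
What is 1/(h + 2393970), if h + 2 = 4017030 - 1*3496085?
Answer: 1/2914913 ≈ 3.4306e-7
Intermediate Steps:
h = 520943 (h = -2 + (4017030 - 1*3496085) = -2 + (4017030 - 3496085) = -2 + 520945 = 520943)
1/(h + 2393970) = 1/(520943 + 2393970) = 1/2914913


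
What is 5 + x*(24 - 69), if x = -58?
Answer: 2615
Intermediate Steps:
5 + x*(24 - 69) = 5 - 58*(24 - 69) = 5 - 58*(-45) = 5 + 2610 = 2615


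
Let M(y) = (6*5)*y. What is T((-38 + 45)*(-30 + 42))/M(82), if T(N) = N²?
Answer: 588/205 ≈ 2.8683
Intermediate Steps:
M(y) = 30*y
T((-38 + 45)*(-30 + 42))/M(82) = ((-38 + 45)*(-30 + 42))²/((30*82)) = (7*12)²/2460 = 84²*(1/2460) = 7056*(1/2460) = 588/205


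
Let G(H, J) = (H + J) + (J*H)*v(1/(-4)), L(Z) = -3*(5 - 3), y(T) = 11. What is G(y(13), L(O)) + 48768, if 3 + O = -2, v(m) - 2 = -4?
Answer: 48905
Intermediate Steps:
v(m) = -2 (v(m) = 2 - 4 = -2)
O = -5 (O = -3 - 2 = -5)
L(Z) = -6 (L(Z) = -3*2 = -6)
G(H, J) = H + J - 2*H*J (G(H, J) = (H + J) + (J*H)*(-2) = (H + J) + (H*J)*(-2) = (H + J) - 2*H*J = H + J - 2*H*J)
G(y(13), L(O)) + 48768 = (11 - 6 - 2*11*(-6)) + 48768 = (11 - 6 + 132) + 48768 = 137 + 48768 = 48905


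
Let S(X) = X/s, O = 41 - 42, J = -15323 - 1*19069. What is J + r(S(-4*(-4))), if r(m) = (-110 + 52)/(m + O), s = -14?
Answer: -515474/15 ≈ -34365.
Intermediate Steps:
J = -34392 (J = -15323 - 19069 = -34392)
O = -1
S(X) = -X/14 (S(X) = X/(-14) = X*(-1/14) = -X/14)
r(m) = -58/(-1 + m) (r(m) = (-110 + 52)/(m - 1) = -58/(-1 + m))
J + r(S(-4*(-4))) = -34392 - 58/(-1 - (-2)*(-4)/7) = -34392 - 58/(-1 - 1/14*16) = -34392 - 58/(-1 - 8/7) = -34392 - 58/(-15/7) = -34392 - 58*(-7/15) = -34392 + 406/15 = -515474/15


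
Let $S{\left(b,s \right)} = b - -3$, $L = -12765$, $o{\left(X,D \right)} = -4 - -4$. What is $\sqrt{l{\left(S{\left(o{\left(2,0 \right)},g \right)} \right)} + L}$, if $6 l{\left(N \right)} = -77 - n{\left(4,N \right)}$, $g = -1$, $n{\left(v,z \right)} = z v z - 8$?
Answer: $\frac{i \sqrt{51130}}{2} \approx 113.06 i$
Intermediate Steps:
$o{\left(X,D \right)} = 0$ ($o{\left(X,D \right)} = -4 + 4 = 0$)
$n{\left(v,z \right)} = -8 + v z^{2}$ ($n{\left(v,z \right)} = v z z - 8 = v z^{2} - 8 = -8 + v z^{2}$)
$S{\left(b,s \right)} = 3 + b$ ($S{\left(b,s \right)} = b + 3 = 3 + b$)
$l{\left(N \right)} = - \frac{23}{2} - \frac{2 N^{2}}{3}$ ($l{\left(N \right)} = \frac{-77 - \left(-8 + 4 N^{2}\right)}{6} = \frac{-69 - 4 N^{2}}{6} = - \frac{23}{2} - \frac{2 N^{2}}{3}$)
$\sqrt{l{\left(S{\left(o{\left(2,0 \right)},g \right)} \right)} + L} = \sqrt{\left(- \frac{23}{2} - \frac{2 \left(3 + 0\right)^{2}}{3}\right) - 12765} = \sqrt{\left(- \frac{23}{2} - \frac{2 \cdot 3^{2}}{3}\right) - 12765} = \sqrt{\left(- \frac{23}{2} - 6\right) - 12765} = \sqrt{- \frac{35}{2} - 12765} = \sqrt{- \frac{25565}{2}} = \frac{i \sqrt{51130}}{2}$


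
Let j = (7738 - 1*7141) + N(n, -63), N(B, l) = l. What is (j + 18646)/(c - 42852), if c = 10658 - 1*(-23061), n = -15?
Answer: -19180/9133 ≈ -2.1001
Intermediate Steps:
c = 33719 (c = 10658 + 23061 = 33719)
j = 534 (j = (7738 - 1*7141) - 63 = (7738 - 7141) - 63 = 597 - 63 = 534)
(j + 18646)/(c - 42852) = (534 + 18646)/(33719 - 42852) = 19180/(-9133) = 19180*(-1/9133) = -19180/9133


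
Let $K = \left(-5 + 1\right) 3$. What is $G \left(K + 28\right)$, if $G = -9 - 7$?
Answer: $-256$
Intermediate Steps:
$K = -12$ ($K = \left(-4\right) 3 = -12$)
$G = -16$ ($G = -9 - 7 = -16$)
$G \left(K + 28\right) = - 16 \left(-12 + 28\right) = \left(-16\right) 16 = -256$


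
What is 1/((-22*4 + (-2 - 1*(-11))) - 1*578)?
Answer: -1/657 ≈ -0.0015221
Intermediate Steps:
1/((-22*4 + (-2 - 1*(-11))) - 1*578) = 1/((-88 + (-2 + 11)) - 578) = 1/((-88 + 9) - 578) = 1/(-79 - 578) = 1/(-657) = -1/657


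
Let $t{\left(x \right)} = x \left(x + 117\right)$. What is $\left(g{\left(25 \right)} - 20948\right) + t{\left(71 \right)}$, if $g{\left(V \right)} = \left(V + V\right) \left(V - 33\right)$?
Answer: $-8000$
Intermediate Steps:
$t{\left(x \right)} = x \left(117 + x\right)$
$g{\left(V \right)} = 2 V \left(-33 + V\right)$
$\left(g{\left(25 \right)} - 20948\right) + t{\left(71 \right)} = \left(2 \cdot 25 \left(-33 + 25\right) - 20948\right) + 71 \left(117 + 71\right) = \left(2 \cdot 25 \left(-8\right) - 20948\right) + 71 \cdot 188 = \left(-400 - 20948\right) + 13348 = -21348 + 13348 = -8000$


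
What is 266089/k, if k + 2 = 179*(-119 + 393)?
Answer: 266089/49044 ≈ 5.4255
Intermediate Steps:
k = 49044 (k = -2 + 179*(-119 + 393) = -2 + 179*274 = -2 + 49046 = 49044)
266089/k = 266089/49044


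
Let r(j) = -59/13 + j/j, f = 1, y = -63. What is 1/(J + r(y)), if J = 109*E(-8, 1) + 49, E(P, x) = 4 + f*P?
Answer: -13/5077 ≈ -0.0025606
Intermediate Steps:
E(P, x) = 4 + P (E(P, x) = 4 + 1*P = 4 + P)
r(j) = -46/13 (r(j) = -59*1/13 + 1 = -59/13 + 1 = -46/13)
J = -387 (J = 109*(4 - 8) + 49 = 109*(-4) + 49 = -436 + 49 = -387)
1/(J + r(y)) = 1/(-387 - 46/13) = 1/(-5077/13) = -13/5077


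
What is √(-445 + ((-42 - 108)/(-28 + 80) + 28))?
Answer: 3*I*√31538/26 ≈ 20.491*I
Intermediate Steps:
√(-445 + ((-42 - 108)/(-28 + 80) + 28)) = √(-445 + (-150/52 + 28)) = √(-445 + (-150*1/52 + 28)) = √(-445 + (-75/26 + 28)) = √(-445 + 653/26) = √(-10917/26) = 3*I*√31538/26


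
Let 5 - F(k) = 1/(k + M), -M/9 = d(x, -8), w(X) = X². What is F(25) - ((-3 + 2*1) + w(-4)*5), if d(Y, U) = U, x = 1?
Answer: -7179/97 ≈ -74.010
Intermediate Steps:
M = 72 (M = -9*(-8) = 72)
F(k) = 5 - 1/(72 + k) (F(k) = 5 - 1/(k + 72) = 5 - 1/(72 + k))
F(25) - ((-3 + 2*1) + w(-4)*5) = (359 + 5*25)/(72 + 25) - ((-3 + 2*1) + (-4)²*5) = (359 + 125)/97 - ((-3 + 2) + 16*5) = (1/97)*484 - (-1 + 80) = 484/97 - 1*79 = 484/97 - 79 = -7179/97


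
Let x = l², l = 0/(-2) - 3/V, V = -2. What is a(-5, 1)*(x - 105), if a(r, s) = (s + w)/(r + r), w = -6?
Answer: -411/8 ≈ -51.375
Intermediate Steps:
a(r, s) = (-6 + s)/(2*r) (a(r, s) = (s - 6)/(r + r) = (-6 + s)/((2*r)) = (-6 + s)*(1/(2*r)) = (-6 + s)/(2*r))
l = 3/2 (l = 0/(-2) - 3/(-2) = 0*(-½) - 3*(-½) = 0 + 3/2 = 3/2 ≈ 1.5000)
x = 9/4 (x = (3/2)² = 9/4 ≈ 2.2500)
a(-5, 1)*(x - 105) = ((½)*(-6 + 1)/(-5))*(9/4 - 105) = ((½)*(-⅕)*(-5))*(-411/4) = (½)*(-411/4) = -411/8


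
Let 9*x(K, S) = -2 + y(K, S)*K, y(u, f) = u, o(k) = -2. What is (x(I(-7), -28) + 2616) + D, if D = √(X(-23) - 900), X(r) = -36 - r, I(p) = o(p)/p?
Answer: 1153562/441 + I*√913 ≈ 2615.8 + 30.216*I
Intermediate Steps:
I(p) = -2/p
x(K, S) = -2/9 + K²/9 (x(K, S) = (-2 + K*K)/9 = (-2 + K²)/9 = -2/9 + K²/9)
D = I*√913 (D = √((-36 - 1*(-23)) - 900) = √((-36 + 23) - 900) = √(-13 - 900) = √(-913) = I*√913 ≈ 30.216*I)
(x(I(-7), -28) + 2616) + D = ((-2/9 + (-2/(-7))²/9) + 2616) + I*√913 = ((-2/9 + (-2*(-⅐))²/9) + 2616) + I*√913 = ((-2/9 + (2/7)²/9) + 2616) + I*√913 = ((-2/9 + (⅑)*(4/49)) + 2616) + I*√913 = ((-2/9 + 4/441) + 2616) + I*√913 = (-94/441 + 2616) + I*√913 = 1153562/441 + I*√913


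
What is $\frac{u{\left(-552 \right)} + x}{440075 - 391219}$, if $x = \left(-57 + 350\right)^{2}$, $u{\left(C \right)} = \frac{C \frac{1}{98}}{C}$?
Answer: $\frac{8413203}{4787888} \approx 1.7572$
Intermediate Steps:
$u{\left(C \right)} = \frac{1}{98}$ ($u{\left(C \right)} = \frac{C \frac{1}{98}}{C} = \frac{\frac{1}{98} C}{C} = \frac{1}{98}$)
$x = 85849$ ($x = 293^{2} = 85849$)
$\frac{u{\left(-552 \right)} + x}{440075 - 391219} = \frac{\frac{1}{98} + 85849}{440075 - 391219} = \frac{8413203}{98 \cdot 48856} = \frac{8413203}{98} \cdot \frac{1}{48856} = \frac{8413203}{4787888}$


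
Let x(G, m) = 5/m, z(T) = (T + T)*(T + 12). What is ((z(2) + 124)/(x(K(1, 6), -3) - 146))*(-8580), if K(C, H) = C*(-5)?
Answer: 4633200/443 ≈ 10459.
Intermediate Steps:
K(C, H) = -5*C
z(T) = 2*T*(12 + T) (z(T) = (2*T)*(12 + T) = 2*T*(12 + T))
((z(2) + 124)/(x(K(1, 6), -3) - 146))*(-8580) = ((2*2*(12 + 2) + 124)/(5/(-3) - 146))*(-8580) = ((2*2*14 + 124)/(5*(-1/3) - 146))*(-8580) = ((56 + 124)/(-5/3 - 146))*(-8580) = (180/(-443/3))*(-8580) = (180*(-3/443))*(-8580) = -540/443*(-8580) = 4633200/443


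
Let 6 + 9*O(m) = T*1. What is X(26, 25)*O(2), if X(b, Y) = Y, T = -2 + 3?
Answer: -125/9 ≈ -13.889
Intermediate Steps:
T = 1
O(m) = -5/9 (O(m) = -2/3 + (1*1)/9 = -2/3 + (1/9)*1 = -2/3 + 1/9 = -5/9)
X(26, 25)*O(2) = 25*(-5/9) = -125/9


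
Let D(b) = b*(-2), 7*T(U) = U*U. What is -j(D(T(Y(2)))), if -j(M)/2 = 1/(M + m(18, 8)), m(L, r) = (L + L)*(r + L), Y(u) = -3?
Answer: 7/3267 ≈ 0.0021426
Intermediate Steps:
T(U) = U**2/7 (T(U) = (U*U)/7 = U**2/7)
D(b) = -2*b
m(L, r) = 2*L*(L + r) (m(L, r) = (2*L)*(L + r) = 2*L*(L + r))
j(M) = -2/(936 + M) (j(M) = -2/(M + 2*18*(18 + 8)) = -2/(M + 2*18*26) = -2/(M + 936) = -2/(936 + M))
-j(D(T(Y(2)))) = -(-2)/(936 - 2*(-3)**2/7) = -(-2)/(936 - 2*9/7) = -(-2)/(936 - 18/7) = -(-2)/6534/7 = -(-2)*7/6534 = -1*(-7/3267) = 7/3267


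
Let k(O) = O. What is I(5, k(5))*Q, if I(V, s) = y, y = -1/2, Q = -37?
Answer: 37/2 ≈ 18.500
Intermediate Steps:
y = -½ (y = -1*½ = -½ ≈ -0.50000)
I(V, s) = -½
I(5, k(5))*Q = -½*(-37) = 37/2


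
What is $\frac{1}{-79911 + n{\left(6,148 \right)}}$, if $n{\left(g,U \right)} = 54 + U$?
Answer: $- \frac{1}{79709} \approx -1.2546 \cdot 10^{-5}$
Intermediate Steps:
$\frac{1}{-79911 + n{\left(6,148 \right)}} = \frac{1}{-79911 + \left(54 + 148\right)} = \frac{1}{-79911 + 202} = \frac{1}{-79709} = - \frac{1}{79709}$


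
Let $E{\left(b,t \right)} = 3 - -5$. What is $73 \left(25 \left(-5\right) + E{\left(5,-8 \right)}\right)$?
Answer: $-8541$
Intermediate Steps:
$E{\left(b,t \right)} = 8$ ($E{\left(b,t \right)} = 3 + 5 = 8$)
$73 \left(25 \left(-5\right) + E{\left(5,-8 \right)}\right) = 73 \left(25 \left(-5\right) + 8\right) = 73 \left(-125 + 8\right) = 73 \left(-117\right) = -8541$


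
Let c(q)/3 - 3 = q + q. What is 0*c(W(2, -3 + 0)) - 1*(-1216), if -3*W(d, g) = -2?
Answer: 1216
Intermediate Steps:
W(d, g) = ⅔ (W(d, g) = -⅓*(-2) = ⅔)
c(q) = 9 + 6*q (c(q) = 9 + 3*(q + q) = 9 + 3*(2*q) = 9 + 6*q)
0*c(W(2, -3 + 0)) - 1*(-1216) = 0*(9 + 6*(⅔)) - 1*(-1216) = 0*(9 + 4) + 1216 = 0*13 + 1216 = 0 + 1216 = 1216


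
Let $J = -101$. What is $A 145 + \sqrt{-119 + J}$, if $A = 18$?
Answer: $2610 + 2 i \sqrt{55} \approx 2610.0 + 14.832 i$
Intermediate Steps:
$A 145 + \sqrt{-119 + J} = 18 \cdot 145 + \sqrt{-119 - 101} = 2610 + \sqrt{-220} = 2610 + 2 i \sqrt{55}$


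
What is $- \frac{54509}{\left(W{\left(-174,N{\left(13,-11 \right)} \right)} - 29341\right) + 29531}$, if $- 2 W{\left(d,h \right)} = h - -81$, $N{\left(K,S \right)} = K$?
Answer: $- \frac{4193}{11} \approx -381.18$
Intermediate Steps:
$W{\left(d,h \right)} = - \frac{81}{2} - \frac{h}{2}$ ($W{\left(d,h \right)} = - \frac{h - -81}{2} = - \frac{h + 81}{2} = - \frac{81 + h}{2} = - \frac{81}{2} - \frac{h}{2}$)
$- \frac{54509}{\left(W{\left(-174,N{\left(13,-11 \right)} \right)} - 29341\right) + 29531} = - \frac{54509}{\left(\left(- \frac{81}{2} - \frac{13}{2}\right) - 29341\right) + 29531} = - \frac{54509}{\left(-47 - 29341\right) + 29531} = - \frac{54509}{-29388 + 29531} = - \frac{54509}{143} = \left(-54509\right) \frac{1}{143} = - \frac{4193}{11}$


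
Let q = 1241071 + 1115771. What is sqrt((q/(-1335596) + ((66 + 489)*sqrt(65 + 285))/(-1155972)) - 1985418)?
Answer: sqrt(-8216270073637592076147253830 - 9934317551857191175*sqrt(14))/64329649138 ≈ 1409.0*I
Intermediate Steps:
q = 2356842
sqrt((q/(-1335596) + ((66 + 489)*sqrt(65 + 285))/(-1155972)) - 1985418) = sqrt((2356842/(-1335596) + ((66 + 489)*sqrt(65 + 285))/(-1155972)) - 1985418) = sqrt((2356842*(-1/1335596) + (555*sqrt(350))*(-1/1155972)) - 1985418) = sqrt((-1178421/667798 + (555*(5*sqrt(14)))*(-1/1155972)) - 1985418) = sqrt((-1178421/667798 + (2775*sqrt(14))*(-1/1155972)) - 1985418) = sqrt((-1178421/667798 - 925*sqrt(14)/385324) - 1985418) = sqrt(-1325859347985/667798 - 925*sqrt(14)/385324)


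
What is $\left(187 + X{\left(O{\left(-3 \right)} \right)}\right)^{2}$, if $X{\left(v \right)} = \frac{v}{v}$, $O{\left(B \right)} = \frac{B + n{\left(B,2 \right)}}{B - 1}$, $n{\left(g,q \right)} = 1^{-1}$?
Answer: $35344$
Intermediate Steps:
$n{\left(g,q \right)} = 1$
$O{\left(B \right)} = \frac{1 + B}{-1 + B}$ ($O{\left(B \right)} = \frac{B + 1}{B - 1} = \frac{1 + B}{-1 + B}$)
$X{\left(v \right)} = 1$
$\left(187 + X{\left(O{\left(-3 \right)} \right)}\right)^{2} = \left(187 + 1\right)^{2} = 188^{2} = 35344$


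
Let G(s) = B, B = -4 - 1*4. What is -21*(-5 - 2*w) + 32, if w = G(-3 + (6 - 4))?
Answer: -199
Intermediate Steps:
B = -8 (B = -4 - 4 = -8)
G(s) = -8
w = -8
-21*(-5 - 2*w) + 32 = -21*(-5 - 2*(-8)) + 32 = -21*(-5 + 16) + 32 = -21*11 + 32 = -231 + 32 = -199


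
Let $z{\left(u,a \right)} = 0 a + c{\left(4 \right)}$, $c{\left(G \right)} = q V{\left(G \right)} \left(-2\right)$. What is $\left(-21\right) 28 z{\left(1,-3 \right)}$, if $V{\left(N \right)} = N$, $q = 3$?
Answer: $14112$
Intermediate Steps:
$c{\left(G \right)} = - 6 G$ ($c{\left(G \right)} = 3 G \left(-2\right) = - 6 G$)
$z{\left(u,a \right)} = -24$ ($z{\left(u,a \right)} = 0 a - 24 = 0 - 24 = -24$)
$\left(-21\right) 28 z{\left(1,-3 \right)} = \left(-21\right) 28 \left(-24\right) = \left(-588\right) \left(-24\right) = 14112$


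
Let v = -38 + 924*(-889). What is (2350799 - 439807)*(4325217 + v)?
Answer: 6695624843056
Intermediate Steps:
v = -821474 (v = -38 - 821436 = -821474)
(2350799 - 439807)*(4325217 + v) = (2350799 - 439807)*(4325217 - 821474) = 1910992*3503743 = 6695624843056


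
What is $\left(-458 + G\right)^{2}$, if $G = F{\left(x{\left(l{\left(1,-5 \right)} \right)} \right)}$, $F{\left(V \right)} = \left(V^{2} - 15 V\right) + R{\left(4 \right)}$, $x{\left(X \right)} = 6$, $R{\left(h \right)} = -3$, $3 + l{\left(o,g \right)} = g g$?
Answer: $265225$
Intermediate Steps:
$l{\left(o,g \right)} = -3 + g^{2}$ ($l{\left(o,g \right)} = -3 + g g = -3 + g^{2}$)
$F{\left(V \right)} = -3 + V^{2} - 15 V$ ($F{\left(V \right)} = \left(V^{2} - 15 V\right) - 3 = -3 + V^{2} - 15 V$)
$G = -57$ ($G = -3 + 6^{2} - 90 = -3 + 36 - 90 = -57$)
$\left(-458 + G\right)^{2} = \left(-458 - 57\right)^{2} = \left(-515\right)^{2} = 265225$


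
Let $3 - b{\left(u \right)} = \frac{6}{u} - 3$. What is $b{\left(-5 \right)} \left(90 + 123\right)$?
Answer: $\frac{7668}{5} \approx 1533.6$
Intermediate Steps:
$b{\left(u \right)} = 6 - \frac{6}{u}$ ($b{\left(u \right)} = 3 - \left(\frac{6}{u} - 3\right) = 3 - \left(-3 + \frac{6}{u}\right) = 3 + \left(3 - \frac{6}{u}\right) = 6 - \frac{6}{u}$)
$b{\left(-5 \right)} \left(90 + 123\right) = \left(6 - \frac{6}{-5}\right) \left(90 + 123\right) = \left(6 - - \frac{6}{5}\right) 213 = \left(6 + \frac{6}{5}\right) 213 = \frac{36}{5} \cdot 213 = \frac{7668}{5}$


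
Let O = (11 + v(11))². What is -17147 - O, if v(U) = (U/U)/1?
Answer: -17291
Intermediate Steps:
v(U) = 1 (v(U) = 1*1 = 1)
O = 144 (O = (11 + 1)² = 12² = 144)
-17147 - O = -17147 - 1*144 = -17147 - 144 = -17291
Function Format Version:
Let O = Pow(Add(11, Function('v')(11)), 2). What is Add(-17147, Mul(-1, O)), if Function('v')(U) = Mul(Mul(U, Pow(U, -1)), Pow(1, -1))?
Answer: -17291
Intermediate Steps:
Function('v')(U) = 1 (Function('v')(U) = Mul(1, 1) = 1)
O = 144 (O = Pow(Add(11, 1), 2) = Pow(12, 2) = 144)
Add(-17147, Mul(-1, O)) = Add(-17147, Mul(-1, 144)) = Add(-17147, -144) = -17291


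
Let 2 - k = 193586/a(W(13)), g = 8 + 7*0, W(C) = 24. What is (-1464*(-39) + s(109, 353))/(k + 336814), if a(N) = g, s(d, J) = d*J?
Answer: 382292/1250471 ≈ 0.30572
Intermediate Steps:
s(d, J) = J*d
g = 8 (g = 8 + 0 = 8)
a(N) = 8
k = -96785/4 (k = 2 - 193586/8 = 2 - 1*96793/4 = 2 - 96793/4 = -96785/4 ≈ -24196.)
(-1464*(-39) + s(109, 353))/(k + 336814) = (-1464*(-39) + 353*109)/(-96785/4 + 336814) = (57096 + 38477)/(1250471/4) = 95573*(4/1250471) = 382292/1250471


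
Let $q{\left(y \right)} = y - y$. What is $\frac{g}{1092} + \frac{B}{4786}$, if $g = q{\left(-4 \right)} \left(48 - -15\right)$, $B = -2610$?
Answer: $- \frac{1305}{2393} \approx -0.54534$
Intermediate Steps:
$q{\left(y \right)} = 0$
$g = 0$ ($g = 0 \left(48 - -15\right) = 0 \left(48 + 15\right) = 0 \cdot 63 = 0$)
$\frac{g}{1092} + \frac{B}{4786} = \frac{0}{1092} - \frac{2610}{4786} = 0 \cdot \frac{1}{1092} - \frac{1305}{2393} = 0 - \frac{1305}{2393} = - \frac{1305}{2393}$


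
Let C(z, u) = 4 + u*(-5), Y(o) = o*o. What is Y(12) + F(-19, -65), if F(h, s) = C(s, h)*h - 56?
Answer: -1793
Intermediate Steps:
Y(o) = o**2
C(z, u) = 4 - 5*u
F(h, s) = -56 + h*(4 - 5*h) (F(h, s) = (4 - 5*h)*h - 56 = h*(4 - 5*h) - 56 = -56 + h*(4 - 5*h))
Y(12) + F(-19, -65) = 12**2 + (-56 - 1*(-19)*(-4 + 5*(-19))) = 144 + (-56 - 1*(-19)*(-4 - 95)) = 144 + (-56 - 1*(-19)*(-99)) = 144 + (-56 - 1881) = 144 - 1937 = -1793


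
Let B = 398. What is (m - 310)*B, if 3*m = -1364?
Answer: -913012/3 ≈ -3.0434e+5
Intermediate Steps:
m = -1364/3 (m = (⅓)*(-1364) = -1364/3 ≈ -454.67)
(m - 310)*B = (-1364/3 - 310)*398 = -2294/3*398 = -913012/3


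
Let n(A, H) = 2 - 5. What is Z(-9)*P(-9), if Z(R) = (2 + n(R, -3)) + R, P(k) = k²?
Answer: -810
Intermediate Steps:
n(A, H) = -3
Z(R) = -1 + R (Z(R) = (2 - 3) + R = -1 + R)
Z(-9)*P(-9) = (-1 - 9)*(-9)² = -10*81 = -810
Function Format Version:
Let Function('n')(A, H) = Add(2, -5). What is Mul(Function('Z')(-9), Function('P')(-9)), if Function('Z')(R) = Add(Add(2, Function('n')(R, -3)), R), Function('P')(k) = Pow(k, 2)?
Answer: -810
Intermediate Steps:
Function('n')(A, H) = -3
Function('Z')(R) = Add(-1, R) (Function('Z')(R) = Add(Add(2, -3), R) = Add(-1, R))
Mul(Function('Z')(-9), Function('P')(-9)) = Mul(Add(-1, -9), Pow(-9, 2)) = Mul(-10, 81) = -810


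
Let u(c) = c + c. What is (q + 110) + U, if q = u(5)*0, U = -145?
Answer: -35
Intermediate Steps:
u(c) = 2*c
q = 0 (q = (2*5)*0 = 10*0 = 0)
(q + 110) + U = (0 + 110) - 145 = 110 - 145 = -35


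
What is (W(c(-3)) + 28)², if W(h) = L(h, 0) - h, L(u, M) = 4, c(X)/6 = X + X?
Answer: 4624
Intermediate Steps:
c(X) = 12*X (c(X) = 6*(X + X) = 6*(2*X) = 12*X)
W(h) = 4 - h
(W(c(-3)) + 28)² = ((4 - 12*(-3)) + 28)² = ((4 - 1*(-36)) + 28)² = ((4 + 36) + 28)² = (40 + 28)² = 68² = 4624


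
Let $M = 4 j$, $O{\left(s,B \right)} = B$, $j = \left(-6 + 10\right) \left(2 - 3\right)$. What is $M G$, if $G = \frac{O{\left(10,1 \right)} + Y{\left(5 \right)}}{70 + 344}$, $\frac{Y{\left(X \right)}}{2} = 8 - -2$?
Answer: $- \frac{56}{69} \approx -0.81159$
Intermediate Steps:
$j = -4$ ($j = 4 \left(-1\right) = -4$)
$Y{\left(X \right)} = 20$ ($Y{\left(X \right)} = 2 \left(8 - -2\right) = 2 \left(8 + 2\right) = 2 \cdot 10 = 20$)
$M = -16$ ($M = 4 \left(-4\right) = -16$)
$G = \frac{7}{138}$ ($G = \frac{1 + 20}{70 + 344} = \frac{21}{414} = 21 \cdot \frac{1}{414} = \frac{7}{138} \approx 0.050725$)
$M G = \left(-16\right) \frac{7}{138} = - \frac{56}{69}$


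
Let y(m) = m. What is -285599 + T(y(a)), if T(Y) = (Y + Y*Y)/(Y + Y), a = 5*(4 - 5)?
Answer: -285601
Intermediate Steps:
a = -5 (a = 5*(-1) = -5)
T(Y) = (Y + Y²)/(2*Y) (T(Y) = (Y + Y²)/((2*Y)) = (Y + Y²)*(1/(2*Y)) = (Y + Y²)/(2*Y))
-285599 + T(y(a)) = -285599 + (½ + (½)*(-5)) = -285599 + (½ - 5/2) = -285599 - 2 = -285601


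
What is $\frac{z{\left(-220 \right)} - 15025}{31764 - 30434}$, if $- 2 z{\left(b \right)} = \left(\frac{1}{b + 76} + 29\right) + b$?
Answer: $- \frac{859939}{76608} \approx -11.225$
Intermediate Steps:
$z{\left(b \right)} = - \frac{29}{2} - \frac{b}{2} - \frac{1}{2 \left(76 + b\right)}$ ($z{\left(b \right)} = - \frac{\left(\frac{1}{b + 76} + 29\right) + b}{2} = - \frac{\left(\frac{1}{76 + b} + 29\right) + b}{2} = - \frac{\left(29 + \frac{1}{76 + b}\right) + b}{2} = - \frac{29 + b + \frac{1}{76 + b}}{2} = - \frac{29}{2} - \frac{b}{2} - \frac{1}{2 \left(76 + b\right)}$)
$\frac{z{\left(-220 \right)} - 15025}{31764 - 30434} = \frac{\frac{-2205 - \left(-220\right)^{2} - -23100}{2 \left(76 - 220\right)} - 15025}{31764 - 30434} = \frac{\frac{-2205 - 48400 + 23100}{2 \left(-144\right)} - 15025}{1330} = \left(\frac{1}{2} \left(- \frac{1}{144}\right) \left(-2205 - 48400 + 23100\right) - 15025\right) \frac{1}{1330} = \left(\frac{1}{2} \left(- \frac{1}{144}\right) \left(-27505\right) - 15025\right) \frac{1}{1330} = \left(\frac{27505}{288} - 15025\right) \frac{1}{1330} = \left(- \frac{4299695}{288}\right) \frac{1}{1330} = - \frac{859939}{76608}$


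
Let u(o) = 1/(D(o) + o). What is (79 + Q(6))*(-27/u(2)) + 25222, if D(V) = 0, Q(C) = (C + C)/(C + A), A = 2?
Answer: 20875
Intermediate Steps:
Q(C) = 2*C/(2 + C) (Q(C) = (C + C)/(C + 2) = (2*C)/(2 + C) = 2*C/(2 + C))
u(o) = 1/o (u(o) = 1/(0 + o) = 1/o)
(79 + Q(6))*(-27/u(2)) + 25222 = (79 + 2*6/(2 + 6))*(-27/(1/2)) + 25222 = (79 + 2*6/8)*(-27/½) + 25222 = (79 + 2*6*(⅛))*(-27*2) + 25222 = (79 + 3/2)*(-54) + 25222 = (161/2)*(-54) + 25222 = -4347 + 25222 = 20875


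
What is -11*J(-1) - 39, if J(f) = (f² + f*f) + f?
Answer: -50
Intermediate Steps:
J(f) = f + 2*f² (J(f) = (f² + f²) + f = 2*f² + f = f + 2*f²)
-11*J(-1) - 39 = -(-11)*(1 + 2*(-1)) - 39 = -(-11)*(1 - 2) - 39 = -(-11)*(-1) - 39 = -11*1 - 39 = -11 - 39 = -50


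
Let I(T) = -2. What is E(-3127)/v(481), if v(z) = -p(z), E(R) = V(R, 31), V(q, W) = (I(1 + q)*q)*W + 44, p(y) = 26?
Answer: -96959/13 ≈ -7458.4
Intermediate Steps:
V(q, W) = 44 - 2*W*q (V(q, W) = (-2*q)*W + 44 = -2*W*q + 44 = 44 - 2*W*q)
E(R) = 44 - 62*R (E(R) = 44 - 2*31*R = 44 - 62*R)
v(z) = -26 (v(z) = -1*26 = -26)
E(-3127)/v(481) = (44 - 62*(-3127))/(-26) = (44 + 193874)*(-1/26) = 193918*(-1/26) = -96959/13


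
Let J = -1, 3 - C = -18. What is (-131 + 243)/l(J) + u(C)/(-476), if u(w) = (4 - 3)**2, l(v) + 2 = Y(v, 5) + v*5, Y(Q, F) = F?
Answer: -26657/476 ≈ -56.002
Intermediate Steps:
C = 21 (C = 3 - 1*(-18) = 3 + 18 = 21)
l(v) = 3 + 5*v (l(v) = -2 + (5 + v*5) = -2 + (5 + 5*v) = 3 + 5*v)
u(w) = 1 (u(w) = 1**2 = 1)
(-131 + 243)/l(J) + u(C)/(-476) = (-131 + 243)/(3 + 5*(-1)) + 1/(-476) = 112/(3 - 5) + 1*(-1/476) = 112/(-2) - 1/476 = 112*(-1/2) - 1/476 = -56 - 1/476 = -26657/476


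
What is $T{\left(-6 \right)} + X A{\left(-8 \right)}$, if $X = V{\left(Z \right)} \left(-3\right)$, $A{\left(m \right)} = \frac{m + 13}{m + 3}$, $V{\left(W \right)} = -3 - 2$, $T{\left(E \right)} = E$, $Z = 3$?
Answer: $-21$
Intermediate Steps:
$V{\left(W \right)} = -5$
$A{\left(m \right)} = \frac{13 + m}{3 + m}$
$X = 15$ ($X = \left(-5\right) \left(-3\right) = 15$)
$T{\left(-6 \right)} + X A{\left(-8 \right)} = -6 + 15 \frac{13 - 8}{3 - 8} = -6 + 15 \frac{1}{-5} \cdot 5 = -6 + 15 \left(\left(- \frac{1}{5}\right) 5\right) = -6 + 15 \left(-1\right) = -6 - 15 = -21$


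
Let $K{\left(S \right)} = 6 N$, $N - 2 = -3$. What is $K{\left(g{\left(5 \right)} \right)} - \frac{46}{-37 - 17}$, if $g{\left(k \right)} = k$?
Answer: $- \frac{139}{27} \approx -5.1481$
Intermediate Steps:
$N = -1$ ($N = 2 - 3 = -1$)
$K{\left(S \right)} = -6$ ($K{\left(S \right)} = 6 \left(-1\right) = -6$)
$K{\left(g{\left(5 \right)} \right)} - \frac{46}{-37 - 17} = -6 - \frac{46}{-37 - 17} = -6 - \frac{46}{-54} = -6 - - \frac{23}{27} = -6 + \frac{23}{27} = - \frac{139}{27}$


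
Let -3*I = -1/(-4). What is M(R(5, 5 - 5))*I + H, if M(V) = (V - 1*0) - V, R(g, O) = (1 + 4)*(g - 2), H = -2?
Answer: -2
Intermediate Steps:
R(g, O) = -10 + 5*g (R(g, O) = 5*(-2 + g) = -10 + 5*g)
I = -1/12 (I = -(-1)/(3*(-4)) = -(-1)*(-1)/(3*4) = -⅓*¼ = -1/12 ≈ -0.083333)
M(V) = 0 (M(V) = (V + 0) - V = V - V = 0)
M(R(5, 5 - 5))*I + H = 0*(-1/12) - 2 = 0 - 2 = -2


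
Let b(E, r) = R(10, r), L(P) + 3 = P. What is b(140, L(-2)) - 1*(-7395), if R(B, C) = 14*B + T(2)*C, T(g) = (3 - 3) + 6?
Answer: 7505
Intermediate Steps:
T(g) = 6 (T(g) = 0 + 6 = 6)
L(P) = -3 + P
R(B, C) = 6*C + 14*B (R(B, C) = 14*B + 6*C = 6*C + 14*B)
b(E, r) = 140 + 6*r (b(E, r) = 6*r + 14*10 = 6*r + 140 = 140 + 6*r)
b(140, L(-2)) - 1*(-7395) = (140 + 6*(-3 - 2)) - 1*(-7395) = (140 + 6*(-5)) + 7395 = (140 - 30) + 7395 = 110 + 7395 = 7505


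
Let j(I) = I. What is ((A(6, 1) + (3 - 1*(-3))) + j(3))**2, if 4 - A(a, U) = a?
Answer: 49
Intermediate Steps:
A(a, U) = 4 - a
((A(6, 1) + (3 - 1*(-3))) + j(3))**2 = (((4 - 1*6) + (3 - 1*(-3))) + 3)**2 = (((4 - 6) + (3 + 3)) + 3)**2 = ((-2 + 6) + 3)**2 = (4 + 3)**2 = 7**2 = 49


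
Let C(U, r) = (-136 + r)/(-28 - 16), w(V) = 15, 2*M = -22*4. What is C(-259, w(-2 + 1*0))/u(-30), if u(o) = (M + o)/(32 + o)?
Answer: -11/148 ≈ -0.074324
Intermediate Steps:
M = -44 (M = (-22*4)/2 = (½)*(-88) = -44)
u(o) = (-44 + o)/(32 + o)
C(U, r) = 34/11 - r/44 (C(U, r) = (-136 + r)/(-44) = (-136 + r)*(-1/44) = 34/11 - r/44)
C(-259, w(-2 + 1*0))/u(-30) = (34/11 - 1/44*15)/(((-44 - 30)/(32 - 30))) = (34/11 - 15/44)/((-74/2)) = 11/(4*(((½)*(-74)))) = (11/4)/(-37) = (11/4)*(-1/37) = -11/148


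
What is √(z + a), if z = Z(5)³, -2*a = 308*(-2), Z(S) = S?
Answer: √433 ≈ 20.809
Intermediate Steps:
a = 308 (a = -154*(-2) = -½*(-616) = 308)
z = 125 (z = 5³ = 125)
√(z + a) = √(125 + 308) = √433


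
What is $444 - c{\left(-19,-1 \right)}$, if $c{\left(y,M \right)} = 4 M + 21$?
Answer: $427$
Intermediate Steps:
$c{\left(y,M \right)} = 21 + 4 M$
$444 - c{\left(-19,-1 \right)} = 444 - \left(21 + 4 \left(-1\right)\right) = 444 - \left(21 - 4\right) = 444 - 17 = 427$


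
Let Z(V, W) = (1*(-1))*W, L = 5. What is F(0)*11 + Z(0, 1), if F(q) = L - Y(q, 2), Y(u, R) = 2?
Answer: 32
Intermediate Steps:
Z(V, W) = -W
F(q) = 3 (F(q) = 5 - 1*2 = 5 - 2 = 3)
F(0)*11 + Z(0, 1) = 3*11 - 1*1 = 33 - 1 = 32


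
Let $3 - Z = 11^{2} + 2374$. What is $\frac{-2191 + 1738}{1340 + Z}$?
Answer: $\frac{151}{384} \approx 0.39323$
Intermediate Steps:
$Z = -2492$ ($Z = 3 - \left(11^{2} + 2374\right) = 3 - \left(121 + 2374\right) = 3 - 2495 = -2492$)
$\frac{-2191 + 1738}{1340 + Z} = \frac{-2191 + 1738}{1340 - 2492} = - \frac{453}{-1152} = \left(-453\right) \left(- \frac{1}{1152}\right) = \frac{151}{384}$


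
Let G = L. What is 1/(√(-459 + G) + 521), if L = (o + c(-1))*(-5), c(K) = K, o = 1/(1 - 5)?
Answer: 2084/1087575 - 2*I*√1811/1087575 ≈ 0.0019162 - 7.8258e-5*I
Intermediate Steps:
o = -¼ (o = 1/(-4) = -¼ ≈ -0.25000)
L = 25/4 (L = (-¼ - 1)*(-5) = -5/4*(-5) = 25/4 ≈ 6.2500)
G = 25/4 ≈ 6.2500
1/(√(-459 + G) + 521) = 1/(√(-459 + 25/4) + 521) = 1/(√(-1811/4) + 521) = 1/(I*√1811/2 + 521) = 1/(521 + I*√1811/2)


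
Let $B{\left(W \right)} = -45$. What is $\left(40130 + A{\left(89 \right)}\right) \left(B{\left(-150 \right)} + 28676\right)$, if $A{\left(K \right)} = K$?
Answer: $1151510189$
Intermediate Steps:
$\left(40130 + A{\left(89 \right)}\right) \left(B{\left(-150 \right)} + 28676\right) = \left(40130 + 89\right) \left(-45 + 28676\right) = 40219 \cdot 28631 = 1151510189$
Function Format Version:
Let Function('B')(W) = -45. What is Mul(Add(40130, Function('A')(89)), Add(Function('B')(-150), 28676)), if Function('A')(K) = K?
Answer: 1151510189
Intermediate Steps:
Mul(Add(40130, Function('A')(89)), Add(Function('B')(-150), 28676)) = Mul(Add(40130, 89), Add(-45, 28676)) = Mul(40219, 28631) = 1151510189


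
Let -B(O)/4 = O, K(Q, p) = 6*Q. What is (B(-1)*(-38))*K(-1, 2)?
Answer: 912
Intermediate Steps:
B(O) = -4*O
(B(-1)*(-38))*K(-1, 2) = (-4*(-1)*(-38))*(6*(-1)) = (4*(-38))*(-6) = -152*(-6) = 912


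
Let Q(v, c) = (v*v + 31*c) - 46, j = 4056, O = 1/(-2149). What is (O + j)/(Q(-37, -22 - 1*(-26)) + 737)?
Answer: 8716343/4693416 ≈ 1.8571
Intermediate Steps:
O = -1/2149 ≈ -0.00046533
Q(v, c) = -46 + v² + 31*c (Q(v, c) = (v² + 31*c) - 46 = -46 + v² + 31*c)
(O + j)/(Q(-37, -22 - 1*(-26)) + 737) = (-1/2149 + 4056)/((-46 + (-37)² + 31*(-22 - 1*(-26))) + 737) = 8716343/(2149*((-46 + 1369 + 31*(-22 + 26)) + 737)) = 8716343/(2149*((-46 + 1369 + 31*4) + 737)) = 8716343/(2149*((-46 + 1369 + 124) + 737)) = 8716343/(2149*(1447 + 737)) = (8716343/2149)/2184 = (8716343/2149)*(1/2184) = 8716343/4693416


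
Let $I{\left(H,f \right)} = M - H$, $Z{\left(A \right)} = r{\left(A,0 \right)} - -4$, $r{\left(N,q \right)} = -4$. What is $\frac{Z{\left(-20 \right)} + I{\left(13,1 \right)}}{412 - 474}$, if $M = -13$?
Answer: $\frac{13}{31} \approx 0.41935$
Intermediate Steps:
$Z{\left(A \right)} = 0$ ($Z{\left(A \right)} = -4 - -4 = -4 + 4 = 0$)
$I{\left(H,f \right)} = -13 - H$
$\frac{Z{\left(-20 \right)} + I{\left(13,1 \right)}}{412 - 474} = \frac{0 - 26}{412 - 474} = \frac{0 - 26}{-62} = \left(0 - 26\right) \left(- \frac{1}{62}\right) = \left(-26\right) \left(- \frac{1}{62}\right) = \frac{13}{31}$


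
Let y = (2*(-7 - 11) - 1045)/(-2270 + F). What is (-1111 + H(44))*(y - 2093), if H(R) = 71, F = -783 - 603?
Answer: 994620510/457 ≈ 2.1764e+6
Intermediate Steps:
F = -1386
y = 1081/3656 (y = (2*(-7 - 11) - 1045)/(-2270 - 1386) = (2*(-18) - 1045)/(-3656) = (-36 - 1045)*(-1/3656) = -1081*(-1/3656) = 1081/3656 ≈ 0.29568)
(-1111 + H(44))*(y - 2093) = (-1111 + 71)*(1081/3656 - 2093) = -1040*(-7650927/3656) = 994620510/457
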